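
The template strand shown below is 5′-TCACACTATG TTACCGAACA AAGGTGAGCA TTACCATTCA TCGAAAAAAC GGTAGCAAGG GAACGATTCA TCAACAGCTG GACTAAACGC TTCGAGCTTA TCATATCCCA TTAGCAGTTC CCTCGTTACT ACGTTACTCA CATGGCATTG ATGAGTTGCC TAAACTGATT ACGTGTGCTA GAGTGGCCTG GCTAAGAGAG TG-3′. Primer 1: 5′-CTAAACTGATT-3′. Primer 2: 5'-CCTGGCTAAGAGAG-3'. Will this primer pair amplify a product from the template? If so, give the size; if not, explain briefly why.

Primer 1 (CTAAACTGATT) matches the top strand at positions 160–170 (3' end points downstream).
Primer 2 (CCTGGCTAAGAGAG) also matches the top strand directly, at positions 187–200 — its reverse complement CTCTCTTAGCCAGG is not present.
Both primers anneal to the bottom strand with 3' ends pointing the same way, so neither can prime synthesis back toward the other.

No product — both primers anneal to the same strand and extend in the same direction.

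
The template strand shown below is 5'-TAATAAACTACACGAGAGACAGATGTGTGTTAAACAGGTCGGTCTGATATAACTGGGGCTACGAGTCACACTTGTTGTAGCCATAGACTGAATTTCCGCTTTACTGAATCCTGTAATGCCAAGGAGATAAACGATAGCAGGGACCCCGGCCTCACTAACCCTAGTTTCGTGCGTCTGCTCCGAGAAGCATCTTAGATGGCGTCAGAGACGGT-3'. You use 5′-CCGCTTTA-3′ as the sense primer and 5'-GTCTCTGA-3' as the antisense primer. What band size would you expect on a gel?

114 bp

The forward primer matches the template at positions 96–103.
Reverse complement of the reverse primer: TCAGAGAC. This occurs on the top strand at positions 202–209.
Product length = (reverse-primer end) − (forward-primer start) + 1 = 209 − 96 + 1 = 114 bp.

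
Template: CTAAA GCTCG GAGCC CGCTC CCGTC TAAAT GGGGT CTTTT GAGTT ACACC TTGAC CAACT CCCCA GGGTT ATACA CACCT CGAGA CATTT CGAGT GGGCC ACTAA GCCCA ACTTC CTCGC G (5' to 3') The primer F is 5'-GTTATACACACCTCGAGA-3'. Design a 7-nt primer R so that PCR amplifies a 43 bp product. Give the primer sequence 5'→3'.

The forward primer binds at positions 68–85, so a 43 bp product ends at position 68 + 43 − 1 = 110.
The reverse primer anneals to the top strand over positions 104–110, i.e. to AAGCCCA.
Its sequence written 5'→3' is the reverse complement: TGGGCTT.

5'-TGGGCTT-3'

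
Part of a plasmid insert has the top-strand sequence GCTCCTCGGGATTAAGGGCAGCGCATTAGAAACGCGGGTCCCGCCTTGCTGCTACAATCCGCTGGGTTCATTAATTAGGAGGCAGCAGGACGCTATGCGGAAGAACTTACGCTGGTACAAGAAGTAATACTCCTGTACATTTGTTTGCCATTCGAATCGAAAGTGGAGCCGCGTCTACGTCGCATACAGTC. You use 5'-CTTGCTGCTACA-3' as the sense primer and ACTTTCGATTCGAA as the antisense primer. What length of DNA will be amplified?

The forward primer matches the template at positions 45–56.
The reverse primer's reverse complement is TTCGAATCGAAAGT, which matches the template at positions 151–164.
Product length = (reverse-primer end) − (forward-primer start) + 1 = 164 − 45 + 1 = 120 bp.

120 bp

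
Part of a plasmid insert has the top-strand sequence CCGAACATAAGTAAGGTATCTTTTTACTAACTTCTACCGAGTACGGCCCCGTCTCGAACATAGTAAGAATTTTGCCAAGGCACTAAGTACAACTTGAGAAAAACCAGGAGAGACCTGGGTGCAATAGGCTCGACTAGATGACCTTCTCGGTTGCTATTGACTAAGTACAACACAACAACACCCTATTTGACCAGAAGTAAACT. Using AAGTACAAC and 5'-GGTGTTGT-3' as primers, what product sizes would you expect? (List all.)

98 bp, 20 bp

The forward primer AAGTACAAC matches the top strand at positions 85–93, 163–171.
The reverse primer's reverse complement is ACAACACC, matching at positions 175–182.
Each forward site pairs with the reverse site to give a product ending at position 182: sizes 98, 20 bp.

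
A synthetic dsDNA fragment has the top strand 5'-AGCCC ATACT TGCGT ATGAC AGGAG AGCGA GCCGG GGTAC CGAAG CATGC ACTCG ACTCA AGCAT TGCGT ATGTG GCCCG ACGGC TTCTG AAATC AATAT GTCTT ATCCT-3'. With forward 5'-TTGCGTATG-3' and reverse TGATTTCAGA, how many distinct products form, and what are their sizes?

The forward primer TTGCGTATG matches the top strand at positions 10–18, 65–73.
The reverse primer's reverse complement is TCTGAAATCA, matching at positions 87–96.
Each forward site pairs with the reverse site to give a product ending at position 96: sizes 87, 32 bp.

Two products: 87 bp, 32 bp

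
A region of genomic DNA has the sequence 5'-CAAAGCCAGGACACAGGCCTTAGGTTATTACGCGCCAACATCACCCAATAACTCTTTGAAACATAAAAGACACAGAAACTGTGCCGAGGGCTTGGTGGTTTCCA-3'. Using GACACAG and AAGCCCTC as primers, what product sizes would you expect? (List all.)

84 bp, 25 bp

The forward primer GACACAG matches the top strand at positions 10–16, 69–75.
The reverse primer's reverse complement is GAGGGCTT, matching at positions 86–93.
Each forward site pairs with the reverse site to give a product ending at position 93: sizes 84, 25 bp.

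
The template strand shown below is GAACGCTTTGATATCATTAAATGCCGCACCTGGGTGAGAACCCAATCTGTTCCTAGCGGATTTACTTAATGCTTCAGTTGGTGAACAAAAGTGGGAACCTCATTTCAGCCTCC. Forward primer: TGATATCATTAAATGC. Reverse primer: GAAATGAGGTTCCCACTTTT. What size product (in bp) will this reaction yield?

98 bp

The forward primer matches the template at positions 9–24.
Taking the reverse complement of GAAATGAGGTTCCCACTTTT gives AAAAGTGGGAACCTCATTTC, found at positions 87–106 on the template; the primer anneals here to the top strand with its 3' end pointing upstream.
Product length = (reverse-primer end) − (forward-primer start) + 1 = 106 − 9 + 1 = 98 bp.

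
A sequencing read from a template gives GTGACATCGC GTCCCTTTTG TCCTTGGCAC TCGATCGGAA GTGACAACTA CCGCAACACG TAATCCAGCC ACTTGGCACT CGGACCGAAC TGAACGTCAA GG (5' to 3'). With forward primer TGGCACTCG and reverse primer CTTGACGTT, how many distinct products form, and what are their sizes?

The forward primer TGGCACTCG matches the top strand at positions 25–33, 74–82.
The reverse primer's reverse complement is AACGTCAAG, matching at positions 93–101.
Each forward site pairs with the reverse site to give a product ending at position 101: sizes 77, 28 bp.

Two products: 77 bp, 28 bp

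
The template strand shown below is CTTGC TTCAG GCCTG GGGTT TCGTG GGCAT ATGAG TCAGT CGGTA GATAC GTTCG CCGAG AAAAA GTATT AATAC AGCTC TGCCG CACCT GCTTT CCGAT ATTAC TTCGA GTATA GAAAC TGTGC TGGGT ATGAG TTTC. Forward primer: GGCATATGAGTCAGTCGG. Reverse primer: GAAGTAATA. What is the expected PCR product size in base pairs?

83 bp

Scanning the template, GGCATATGAGTCAGTCGG occurs at positions 26–43; this primer anneals to the bottom strand there with its 3' end pointing downstream.
Reverse complement of the reverse primer: TATTACTTC. This occurs on the top strand at positions 100–108.
The product runs from position 26 to position 108, so its length is 108 − 26 + 1 = 83 bp.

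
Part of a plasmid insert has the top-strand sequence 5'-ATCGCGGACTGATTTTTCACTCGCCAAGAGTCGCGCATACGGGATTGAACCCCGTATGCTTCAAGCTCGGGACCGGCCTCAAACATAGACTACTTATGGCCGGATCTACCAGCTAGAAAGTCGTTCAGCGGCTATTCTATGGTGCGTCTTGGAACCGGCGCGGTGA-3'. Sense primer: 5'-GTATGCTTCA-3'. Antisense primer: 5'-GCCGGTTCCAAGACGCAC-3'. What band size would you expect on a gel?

106 bp

The forward primer matches the template at positions 54–63.
The reverse primer's reverse complement is GTGCGTCTTGGAACCGGC, which matches the template at positions 142–159.
Amplicon spans positions 54–159: 106 bp.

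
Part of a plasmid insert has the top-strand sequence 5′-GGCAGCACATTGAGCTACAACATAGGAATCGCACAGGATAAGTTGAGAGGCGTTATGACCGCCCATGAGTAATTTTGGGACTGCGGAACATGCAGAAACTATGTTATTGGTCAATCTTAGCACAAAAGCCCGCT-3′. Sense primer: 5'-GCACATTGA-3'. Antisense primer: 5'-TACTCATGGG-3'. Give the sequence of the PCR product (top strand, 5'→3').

Forward primer GCACATTGA is found on the top strand at positions 5–13.
The reverse primer's reverse complement is CCCATGAGTA, which matches the template at positions 62–71.
The product is the template from position 5 through 71 (67 bp).

5'-GCACATTGAGCTACAACATAGGAATCGCACAGGATAAGTTGAGAGGCGTTATGACCGCCCATGAGTA-3'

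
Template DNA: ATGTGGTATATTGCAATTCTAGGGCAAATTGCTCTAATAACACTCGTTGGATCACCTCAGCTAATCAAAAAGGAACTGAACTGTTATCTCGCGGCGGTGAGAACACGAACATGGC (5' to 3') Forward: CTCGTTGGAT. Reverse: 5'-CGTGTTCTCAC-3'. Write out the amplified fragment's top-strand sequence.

5'-CTCGTTGGATCACCTCAGCTAATCAAAAAGGAACTGAACTGTTATCTCGCGGCGGTGAGAACACG-3'

The forward primer matches the template at positions 43–52.
Taking the reverse complement of CGTGTTCTCAC gives GTGAGAACACG, found at positions 97–107 on the template; the primer anneals here to the top strand with its 3' end pointing upstream.
The product is the template from position 43 through 107 (65 bp).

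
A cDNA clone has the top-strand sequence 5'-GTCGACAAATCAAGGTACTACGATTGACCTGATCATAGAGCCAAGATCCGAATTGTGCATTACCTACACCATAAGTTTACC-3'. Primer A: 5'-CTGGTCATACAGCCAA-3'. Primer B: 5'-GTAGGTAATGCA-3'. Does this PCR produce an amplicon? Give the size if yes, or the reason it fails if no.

No product — primer A has no binding site in the template.

Primer A (CTGGTCATACAGCCAA) does not match the top strand, and its reverse complement TTGGCTGTATGACCAG does not match either.
With no annealing site for primer A, no amplification occurs.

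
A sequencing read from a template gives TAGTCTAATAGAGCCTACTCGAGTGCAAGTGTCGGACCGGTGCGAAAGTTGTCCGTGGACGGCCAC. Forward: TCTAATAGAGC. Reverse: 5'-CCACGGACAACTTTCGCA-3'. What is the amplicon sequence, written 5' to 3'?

Scanning the template, TCTAATAGAGC occurs at positions 4–14; this primer anneals to the bottom strand there with its 3' end pointing downstream.
Reverse complement of the reverse primer: TGCGAAAGTTGTCCGTGG. This occurs on the top strand at positions 41–58.
The product is the template from position 4 through 58 (55 bp).

5'-TCTAATAGAGCCTACTCGAGTGCAAGTGTCGGACCGGTGCGAAAGTTGTCCGTGG-3'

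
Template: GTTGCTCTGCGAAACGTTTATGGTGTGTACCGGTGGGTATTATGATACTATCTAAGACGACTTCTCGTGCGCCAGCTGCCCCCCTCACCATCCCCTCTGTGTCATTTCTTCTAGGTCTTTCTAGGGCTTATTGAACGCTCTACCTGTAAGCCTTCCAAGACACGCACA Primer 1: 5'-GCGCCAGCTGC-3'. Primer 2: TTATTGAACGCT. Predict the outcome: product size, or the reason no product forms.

Primer 1 (GCGCCAGCTGC) matches the top strand at positions 69–79 (3' end points downstream).
Primer 2 (TTATTGAACGCT) also matches the top strand directly, at positions 128–139 — its reverse complement AGCGTTCAATAA is not present.
Both primers anneal to the bottom strand with 3' ends pointing the same way, so neither can prime synthesis back toward the other.

No product — both primers anneal to the same strand and extend in the same direction.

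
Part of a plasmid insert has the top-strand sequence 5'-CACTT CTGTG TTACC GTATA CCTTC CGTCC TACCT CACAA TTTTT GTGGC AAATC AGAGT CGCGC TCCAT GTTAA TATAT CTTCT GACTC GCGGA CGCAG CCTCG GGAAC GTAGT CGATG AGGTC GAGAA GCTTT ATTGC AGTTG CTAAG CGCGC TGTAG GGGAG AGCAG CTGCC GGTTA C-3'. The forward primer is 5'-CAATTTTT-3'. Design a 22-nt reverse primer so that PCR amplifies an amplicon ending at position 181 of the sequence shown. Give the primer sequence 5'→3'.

5'-GTAACCGGCAGCTGCTCTCCCC-3'

The forward primer binds at positions 38–45; the product's 3' end on the top strand is position 181.
The reverse primer anneals to the top strand over positions 160–181, i.e. to GGGGAGAGCAGCTGCCGGTTAC.
Its sequence written 5'→3' is the reverse complement: GTAACCGGCAGCTGCTCTCCCC.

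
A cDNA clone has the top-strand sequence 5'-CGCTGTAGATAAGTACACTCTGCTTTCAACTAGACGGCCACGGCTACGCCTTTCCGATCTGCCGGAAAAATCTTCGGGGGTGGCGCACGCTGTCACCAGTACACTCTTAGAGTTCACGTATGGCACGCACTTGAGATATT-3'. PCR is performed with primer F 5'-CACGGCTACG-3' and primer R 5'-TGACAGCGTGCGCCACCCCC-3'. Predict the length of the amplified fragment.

57 bp

The forward primer matches the template at positions 39–48.
The reverse primer's reverse complement is GGGGGTGGCGCACGCTGTCA, which matches the template at positions 76–95.
The product runs from position 39 to position 95, so its length is 95 − 39 + 1 = 57 bp.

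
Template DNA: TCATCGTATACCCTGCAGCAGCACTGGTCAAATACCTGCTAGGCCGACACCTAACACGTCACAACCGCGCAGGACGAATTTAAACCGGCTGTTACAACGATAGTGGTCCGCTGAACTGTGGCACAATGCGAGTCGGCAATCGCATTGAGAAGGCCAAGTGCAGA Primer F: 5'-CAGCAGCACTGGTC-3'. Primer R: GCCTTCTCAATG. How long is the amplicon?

The forward primer matches the template at positions 16–29.
The reverse primer's reverse complement is CATTGAGAAGGC, which matches the template at positions 143–154.
Amplicon spans positions 16–154: 139 bp.

139 bp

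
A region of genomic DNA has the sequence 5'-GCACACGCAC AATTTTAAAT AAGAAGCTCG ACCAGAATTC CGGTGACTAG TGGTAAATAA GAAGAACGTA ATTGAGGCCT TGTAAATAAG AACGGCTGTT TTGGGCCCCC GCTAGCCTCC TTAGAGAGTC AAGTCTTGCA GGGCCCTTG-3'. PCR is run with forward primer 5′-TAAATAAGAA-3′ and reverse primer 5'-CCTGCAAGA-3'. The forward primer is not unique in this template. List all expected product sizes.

The forward primer TAAATAAGAA matches the top strand at positions 16–25, 54–63, 83–92.
The reverse primer's reverse complement is TCTTGCAGG, matching at positions 134–142.
Each forward site pairs with the reverse site to give a product ending at position 142: sizes 127, 89, 60 bp.

127 bp, 89 bp, 60 bp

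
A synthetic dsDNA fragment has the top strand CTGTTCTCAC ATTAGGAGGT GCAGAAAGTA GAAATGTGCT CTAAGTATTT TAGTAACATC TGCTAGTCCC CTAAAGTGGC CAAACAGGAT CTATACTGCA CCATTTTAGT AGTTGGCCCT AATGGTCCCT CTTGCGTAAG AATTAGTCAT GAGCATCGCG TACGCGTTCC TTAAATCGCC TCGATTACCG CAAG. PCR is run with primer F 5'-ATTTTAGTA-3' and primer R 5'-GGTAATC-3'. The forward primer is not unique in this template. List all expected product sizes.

143 bp, 87 bp

The forward primer ATTTTAGTA matches the top strand at positions 47–55, 103–111.
The reverse primer's reverse complement is GATTACC, matching at positions 183–189.
Each forward site pairs with the reverse site to give a product ending at position 189: sizes 143, 87 bp.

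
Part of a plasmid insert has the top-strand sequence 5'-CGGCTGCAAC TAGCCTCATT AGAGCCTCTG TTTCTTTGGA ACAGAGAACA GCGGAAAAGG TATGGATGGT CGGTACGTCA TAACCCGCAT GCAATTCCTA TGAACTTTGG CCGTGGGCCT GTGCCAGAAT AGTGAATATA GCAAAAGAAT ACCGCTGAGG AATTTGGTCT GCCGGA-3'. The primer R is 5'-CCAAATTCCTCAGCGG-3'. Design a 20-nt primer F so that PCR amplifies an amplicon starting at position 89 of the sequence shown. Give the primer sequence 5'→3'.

5'-ATGCAATTCCTATGAACTTT-3'

The reverse primer's reverse complement CCGCTGAGGAATTTGG matches the template at positions 152–167; the product starts at position 89.
The forward primer is identical to the top strand over positions 89–108: ATGCAATTCCTATGAACTTT.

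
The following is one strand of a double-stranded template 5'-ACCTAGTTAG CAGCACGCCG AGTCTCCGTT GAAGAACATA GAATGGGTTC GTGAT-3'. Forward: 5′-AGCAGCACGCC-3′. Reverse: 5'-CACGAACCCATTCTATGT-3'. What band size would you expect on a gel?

Forward primer AGCAGCACGCC is found on the top strand at positions 9–19.
The reverse primer's reverse complement is ACATAGAATGGGTTCGTG, which matches the template at positions 36–53.
The product runs from position 9 to position 53, so its length is 53 − 9 + 1 = 45 bp.

45 bp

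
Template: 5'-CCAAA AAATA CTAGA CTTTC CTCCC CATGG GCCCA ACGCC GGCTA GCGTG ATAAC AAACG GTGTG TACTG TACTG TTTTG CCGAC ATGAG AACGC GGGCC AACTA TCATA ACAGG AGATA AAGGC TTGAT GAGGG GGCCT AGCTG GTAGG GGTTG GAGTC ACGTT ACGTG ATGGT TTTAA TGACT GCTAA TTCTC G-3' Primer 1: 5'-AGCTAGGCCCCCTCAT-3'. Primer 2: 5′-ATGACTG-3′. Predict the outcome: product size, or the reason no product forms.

No product — the primers' 3' ends point away from each other.

Primer 1 (AGCTAGGCCCCCTCAT) has reverse complement ATGAGGGGGCCTAGCT, which matches the top strand at positions 129–144; primer 1 anneals to the top strand there with its 3' end pointing upstream toward position 129.
Primer 2 (ATGACTG) matches the top strand directly at positions 180–186; it anneals to the bottom strand with its 3' end pointing downstream toward position 186.
The 3' ends diverge (primer 1 extends toward position 1, primer 2 toward position 196), so the primers never converge on a shared product.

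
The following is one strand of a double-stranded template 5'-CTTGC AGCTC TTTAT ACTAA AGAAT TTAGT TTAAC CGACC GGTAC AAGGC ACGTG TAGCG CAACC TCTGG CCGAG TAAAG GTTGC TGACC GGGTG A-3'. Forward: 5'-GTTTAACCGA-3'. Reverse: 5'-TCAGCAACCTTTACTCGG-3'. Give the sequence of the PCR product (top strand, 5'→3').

5'-GTTTAACCGACCGGTACAAGGCACGTGTAGCGCAACCTCTGGCCGAGTAAAGGTTGCTGA-3'

Scanning the template, GTTTAACCGA occurs at positions 29–38; this primer anneals to the bottom strand there with its 3' end pointing downstream.
Reverse complement of the reverse primer: CCGAGTAAAGGTTGCTGA. This occurs on the top strand at positions 71–88.
The product is the template from position 29 through 88 (60 bp).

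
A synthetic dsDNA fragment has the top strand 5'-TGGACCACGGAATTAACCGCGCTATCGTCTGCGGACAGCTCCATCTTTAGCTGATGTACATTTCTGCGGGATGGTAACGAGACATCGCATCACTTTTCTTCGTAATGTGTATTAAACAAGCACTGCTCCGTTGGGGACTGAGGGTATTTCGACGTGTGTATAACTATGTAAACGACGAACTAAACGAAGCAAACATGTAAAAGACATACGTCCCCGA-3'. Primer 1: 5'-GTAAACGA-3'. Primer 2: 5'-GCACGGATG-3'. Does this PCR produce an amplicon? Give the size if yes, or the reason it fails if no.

No product — primer 2 has no binding site in the template.

Primer 2 (GCACGGATG) does not match the top strand, and its reverse complement CATCCGTGC does not match either.
With no annealing site for primer 2, no amplification occurs.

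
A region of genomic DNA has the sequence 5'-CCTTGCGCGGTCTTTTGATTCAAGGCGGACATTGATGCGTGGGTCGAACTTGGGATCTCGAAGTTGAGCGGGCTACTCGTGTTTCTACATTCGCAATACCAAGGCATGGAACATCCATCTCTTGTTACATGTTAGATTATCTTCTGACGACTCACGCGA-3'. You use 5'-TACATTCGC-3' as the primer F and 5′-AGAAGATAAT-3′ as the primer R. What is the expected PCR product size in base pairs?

Scanning the template, TACATTCGC occurs at positions 86–94; this primer anneals to the bottom strand there with its 3' end pointing downstream.
Reverse complement of the reverse primer: ATTATCTTCT. This occurs on the top strand at positions 136–145.
Product length = (reverse-primer end) − (forward-primer start) + 1 = 145 − 86 + 1 = 60 bp.

60 bp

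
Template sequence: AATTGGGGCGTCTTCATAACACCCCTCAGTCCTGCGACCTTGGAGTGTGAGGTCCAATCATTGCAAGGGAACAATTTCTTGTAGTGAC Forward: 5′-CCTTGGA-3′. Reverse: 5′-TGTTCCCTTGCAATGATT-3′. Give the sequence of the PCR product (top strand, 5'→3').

The forward primer matches the template at positions 38–44.
Taking the reverse complement of TGTTCCCTTGCAATGATT gives AATCATTGCAAGGGAACA, found at positions 56–73 on the template; the primer anneals here to the top strand with its 3' end pointing upstream.
The product is the template from position 38 through 73 (36 bp).

5'-CCTTGGAGTGTGAGGTCCAATCATTGCAAGGGAACA-3'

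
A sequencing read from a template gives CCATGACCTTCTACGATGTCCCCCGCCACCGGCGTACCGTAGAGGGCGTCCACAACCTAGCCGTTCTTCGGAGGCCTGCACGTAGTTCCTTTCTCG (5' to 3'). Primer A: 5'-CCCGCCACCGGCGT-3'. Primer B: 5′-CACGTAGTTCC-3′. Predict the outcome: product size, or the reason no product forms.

Primer A (CCCGCCACCGGCGT) matches the top strand at positions 22–35 (3' end points downstream).
Primer B (CACGTAGTTCC) also matches the top strand directly, at positions 79–89 — its reverse complement GGAACTACGTG is not present.
Both primers anneal to the bottom strand with 3' ends pointing the same way, so neither can prime synthesis back toward the other.

No product — both primers anneal to the same strand and extend in the same direction.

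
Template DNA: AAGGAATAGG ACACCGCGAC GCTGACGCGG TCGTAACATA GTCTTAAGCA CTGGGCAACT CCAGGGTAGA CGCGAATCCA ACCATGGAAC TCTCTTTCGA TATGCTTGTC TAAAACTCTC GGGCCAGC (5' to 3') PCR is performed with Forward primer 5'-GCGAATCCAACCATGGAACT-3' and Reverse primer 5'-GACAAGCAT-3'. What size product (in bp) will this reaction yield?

39 bp

Forward primer GCGAATCCAACCATGGAACT is found on the top strand at positions 72–91.
Reverse complement of the reverse primer: ATGCTTGTC. This occurs on the top strand at positions 102–110.
The product runs from position 72 to position 110, so its length is 110 − 72 + 1 = 39 bp.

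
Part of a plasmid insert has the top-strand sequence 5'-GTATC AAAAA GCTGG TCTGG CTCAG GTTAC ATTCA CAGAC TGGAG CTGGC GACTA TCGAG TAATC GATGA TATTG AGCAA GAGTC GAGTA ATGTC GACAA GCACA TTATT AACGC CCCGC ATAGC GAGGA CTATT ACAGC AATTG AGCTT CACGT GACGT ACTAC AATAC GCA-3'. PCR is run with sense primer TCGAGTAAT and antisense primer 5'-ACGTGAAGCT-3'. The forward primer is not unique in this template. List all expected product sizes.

The forward primer TCGAGTAAT matches the top strand at positions 56–64, 84–92.
The reverse primer's reverse complement is AGCTTCACGT, matching at positions 146–155.
Each forward site pairs with the reverse site to give a product ending at position 155: sizes 100, 72 bp.

100 bp, 72 bp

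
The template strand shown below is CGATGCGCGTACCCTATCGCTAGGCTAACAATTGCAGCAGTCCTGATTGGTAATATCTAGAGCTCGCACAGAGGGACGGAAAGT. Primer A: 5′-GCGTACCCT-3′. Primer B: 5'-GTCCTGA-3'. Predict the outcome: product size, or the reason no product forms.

No product — both primers anneal to the same strand and extend in the same direction.

Primer A (GCGTACCCT) matches the top strand at positions 7–15 (3' end points downstream).
Primer B (GTCCTGA) also matches the top strand directly, at positions 40–46 — its reverse complement TCAGGAC is not present.
Both primers anneal to the bottom strand with 3' ends pointing the same way, so neither can prime synthesis back toward the other.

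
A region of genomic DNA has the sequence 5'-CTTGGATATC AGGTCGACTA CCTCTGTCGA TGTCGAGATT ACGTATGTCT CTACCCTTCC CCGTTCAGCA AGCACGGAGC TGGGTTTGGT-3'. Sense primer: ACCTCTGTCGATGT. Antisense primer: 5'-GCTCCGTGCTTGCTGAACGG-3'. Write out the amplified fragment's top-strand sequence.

5'-ACCTCTGTCGATGTCGAGATTACGTATGTCTCTACCCTTCCCCGTTCAGCAAGCACGGAGC-3'

The forward primer matches the template at positions 20–33.
Reverse complement of the reverse primer: CCGTTCAGCAAGCACGGAGC. This occurs on the top strand at positions 61–80.
The product is the template from position 20 through 80 (61 bp).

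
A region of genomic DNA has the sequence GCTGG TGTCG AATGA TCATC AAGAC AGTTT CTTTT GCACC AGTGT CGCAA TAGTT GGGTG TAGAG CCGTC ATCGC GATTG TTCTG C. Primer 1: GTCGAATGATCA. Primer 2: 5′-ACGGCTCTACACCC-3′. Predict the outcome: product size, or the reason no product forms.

Primer 1 (GTCGAATGATCA) matches the top strand at positions 7–18; it acts as a forward primer.
Primer 2's reverse complement is GGGTGTAGAGCCGT, matching the top strand at positions 56–69; it acts as a reverse primer.
The 3' ends face each other across positions 7–69, giving a 63 bp product.

Yes — a 63 bp product.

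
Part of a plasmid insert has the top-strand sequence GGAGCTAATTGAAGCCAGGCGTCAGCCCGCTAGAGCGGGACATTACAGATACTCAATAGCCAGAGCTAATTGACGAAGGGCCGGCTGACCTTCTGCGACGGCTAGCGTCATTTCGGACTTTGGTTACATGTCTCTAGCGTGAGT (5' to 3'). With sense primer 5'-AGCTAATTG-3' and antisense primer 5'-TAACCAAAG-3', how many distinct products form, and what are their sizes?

The forward primer AGCTAATTG matches the top strand at positions 3–11, 64–72.
The reverse primer's reverse complement is CTTTGGTTA, matching at positions 118–126.
Each forward site pairs with the reverse site to give a product ending at position 126: sizes 124, 63 bp.

Two products: 124 bp, 63 bp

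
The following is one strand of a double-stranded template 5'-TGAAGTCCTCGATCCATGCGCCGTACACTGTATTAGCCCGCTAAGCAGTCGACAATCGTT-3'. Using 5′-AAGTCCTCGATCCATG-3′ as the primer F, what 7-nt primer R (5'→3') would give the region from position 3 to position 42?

The product's 3' end on the top strand is position 42.
The reverse primer anneals to the top strand over positions 36–42, i.e. to GCCCGCT.
Its sequence written 5'→3' is the reverse complement: AGCGGGC.

5'-AGCGGGC-3'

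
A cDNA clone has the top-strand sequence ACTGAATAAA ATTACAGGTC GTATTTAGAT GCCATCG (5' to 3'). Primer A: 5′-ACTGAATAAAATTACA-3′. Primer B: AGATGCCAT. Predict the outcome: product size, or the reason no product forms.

Primer A (ACTGAATAAAATTACA) matches the top strand at positions 1–16 (3' end points downstream).
Primer B (AGATGCCAT) also matches the top strand directly, at positions 27–35 — its reverse complement ATGGCATCT is not present.
Both primers anneal to the bottom strand with 3' ends pointing the same way, so neither can prime synthesis back toward the other.

No product — both primers anneal to the same strand and extend in the same direction.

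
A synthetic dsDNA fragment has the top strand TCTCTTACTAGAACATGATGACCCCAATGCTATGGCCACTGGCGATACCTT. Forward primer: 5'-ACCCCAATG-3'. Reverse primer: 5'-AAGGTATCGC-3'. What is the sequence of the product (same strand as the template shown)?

The forward primer matches the template at positions 21–29.
The reverse primer's reverse complement is GCGATACCTT, which matches the template at positions 42–51.
The product is the template from position 21 through 51 (31 bp).

5'-ACCCCAATGCTATGGCCACTGGCGATACCTT-3'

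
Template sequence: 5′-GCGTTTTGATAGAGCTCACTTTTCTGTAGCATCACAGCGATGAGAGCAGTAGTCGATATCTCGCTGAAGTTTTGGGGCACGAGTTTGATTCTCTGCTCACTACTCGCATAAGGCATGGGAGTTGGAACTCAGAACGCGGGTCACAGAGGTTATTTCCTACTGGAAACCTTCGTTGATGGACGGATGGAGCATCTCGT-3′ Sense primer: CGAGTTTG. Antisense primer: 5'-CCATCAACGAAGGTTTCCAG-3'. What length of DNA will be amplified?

100 bp

The forward primer matches the template at positions 80–87.
Taking the reverse complement of CCATCAACGAAGGTTTCCAG gives CTGGAAACCTTCGTTGATGG, found at positions 160–179 on the template; the primer anneals here to the top strand with its 3' end pointing upstream.
The product runs from position 80 to position 179, so its length is 179 − 80 + 1 = 100 bp.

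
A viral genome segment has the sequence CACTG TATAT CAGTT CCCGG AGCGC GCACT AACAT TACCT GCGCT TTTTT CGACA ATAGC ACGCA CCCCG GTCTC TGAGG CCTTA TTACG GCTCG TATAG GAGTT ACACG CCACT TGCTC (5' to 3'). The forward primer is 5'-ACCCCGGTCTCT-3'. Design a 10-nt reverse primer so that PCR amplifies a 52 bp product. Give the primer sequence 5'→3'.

5'-AAGTGGCGTG-3'

The forward primer binds at positions 65–76, so a 52 bp product ends at position 65 + 52 − 1 = 116.
The reverse primer anneals to the top strand over positions 107–116, i.e. to CACGCCACTT.
Its sequence written 5'→3' is the reverse complement: AAGTGGCGTG.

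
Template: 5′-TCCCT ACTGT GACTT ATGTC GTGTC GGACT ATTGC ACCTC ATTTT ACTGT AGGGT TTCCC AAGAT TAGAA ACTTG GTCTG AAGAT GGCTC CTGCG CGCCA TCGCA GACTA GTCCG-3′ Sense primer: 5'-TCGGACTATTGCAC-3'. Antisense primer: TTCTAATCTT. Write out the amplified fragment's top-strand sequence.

5'-TCGGACTATTGCACCTCATTTTACTGTAGGGTTTCCCAAGATTAGAA-3'

The forward primer matches the template at positions 24–37.
The reverse primer's reverse complement is AAGATTAGAA, which matches the template at positions 61–70.
The product is the template from position 24 through 70 (47 bp).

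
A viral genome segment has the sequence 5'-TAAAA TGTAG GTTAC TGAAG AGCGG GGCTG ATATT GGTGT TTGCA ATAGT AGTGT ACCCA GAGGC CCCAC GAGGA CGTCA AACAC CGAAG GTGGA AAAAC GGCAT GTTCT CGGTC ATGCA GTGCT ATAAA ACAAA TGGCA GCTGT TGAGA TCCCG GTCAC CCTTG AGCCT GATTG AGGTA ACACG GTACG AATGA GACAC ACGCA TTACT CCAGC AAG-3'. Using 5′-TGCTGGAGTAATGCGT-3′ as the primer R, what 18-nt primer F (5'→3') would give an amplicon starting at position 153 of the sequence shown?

The reverse primer's reverse complement ACGCATTACTCCAGCA matches the template at positions 201–216; the product starts at position 153.
The forward primer is identical to the top strand over positions 153–170: CCGGTCACCCTTGAGCCT.

5'-CCGGTCACCCTTGAGCCT-3'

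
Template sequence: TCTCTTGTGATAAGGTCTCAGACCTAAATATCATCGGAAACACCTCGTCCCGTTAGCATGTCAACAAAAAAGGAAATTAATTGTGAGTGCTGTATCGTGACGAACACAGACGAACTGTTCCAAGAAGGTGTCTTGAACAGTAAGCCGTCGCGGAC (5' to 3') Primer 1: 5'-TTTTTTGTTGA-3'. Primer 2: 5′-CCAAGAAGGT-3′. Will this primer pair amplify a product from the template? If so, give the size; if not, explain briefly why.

Primer 1 (TTTTTTGTTGA) has reverse complement TCAACAAAAAA, which matches the top strand at positions 61–71; primer 1 anneals to the top strand there with its 3' end pointing upstream toward position 61.
Primer 2 (CCAAGAAGGT) matches the top strand directly at positions 120–129; it anneals to the bottom strand with its 3' end pointing downstream toward position 129.
The 3' ends diverge (primer 1 extends toward position 1, primer 2 toward position 155), so the primers never converge on a shared product.

No product — the primers' 3' ends point away from each other.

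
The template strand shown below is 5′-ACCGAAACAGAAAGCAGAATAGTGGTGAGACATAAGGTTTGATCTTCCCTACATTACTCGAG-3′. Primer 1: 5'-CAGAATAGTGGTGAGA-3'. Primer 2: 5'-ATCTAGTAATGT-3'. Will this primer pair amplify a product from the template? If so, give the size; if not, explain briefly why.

Primer 2 (ATCTAGTAATGT) does not match the top strand, and its reverse complement ACATTACTAGAT does not match either.
With no annealing site for primer 2, no amplification occurs.

No product — primer 2 has no binding site in the template.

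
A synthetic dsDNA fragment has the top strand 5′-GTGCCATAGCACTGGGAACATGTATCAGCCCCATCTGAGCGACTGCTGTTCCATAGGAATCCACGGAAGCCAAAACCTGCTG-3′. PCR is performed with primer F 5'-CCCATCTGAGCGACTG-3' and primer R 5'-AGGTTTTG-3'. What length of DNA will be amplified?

49 bp

Forward primer CCCATCTGAGCGACTG is found on the top strand at positions 30–45.
Reverse complement of the reverse primer: CAAAACCT. This occurs on the top strand at positions 71–78.
Product length = (reverse-primer end) − (forward-primer start) + 1 = 78 − 30 + 1 = 49 bp.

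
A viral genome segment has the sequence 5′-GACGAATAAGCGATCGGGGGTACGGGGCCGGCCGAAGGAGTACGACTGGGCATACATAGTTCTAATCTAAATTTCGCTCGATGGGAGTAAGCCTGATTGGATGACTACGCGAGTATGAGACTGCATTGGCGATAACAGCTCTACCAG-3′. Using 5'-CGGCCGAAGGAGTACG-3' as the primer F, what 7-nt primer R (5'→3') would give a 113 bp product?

The forward primer binds at positions 29–44, so a 113 bp product ends at position 29 + 113 − 1 = 141.
The reverse primer anneals to the top strand over positions 135–141, i.e. to ACAGCTC.
Its sequence written 5'→3' is the reverse complement: GAGCTGT.

5'-GAGCTGT-3'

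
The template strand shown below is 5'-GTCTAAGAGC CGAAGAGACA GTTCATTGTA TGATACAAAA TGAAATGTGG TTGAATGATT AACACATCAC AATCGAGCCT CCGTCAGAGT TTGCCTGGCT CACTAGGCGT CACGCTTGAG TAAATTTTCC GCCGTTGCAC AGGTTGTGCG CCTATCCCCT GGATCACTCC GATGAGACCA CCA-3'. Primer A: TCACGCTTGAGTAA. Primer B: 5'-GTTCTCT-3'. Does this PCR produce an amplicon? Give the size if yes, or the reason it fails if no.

Primer B (GTTCTCT) does not match the top strand, and its reverse complement AGAGAAC does not match either.
With no annealing site for primer B, no amplification occurs.

No product — primer B has no binding site in the template.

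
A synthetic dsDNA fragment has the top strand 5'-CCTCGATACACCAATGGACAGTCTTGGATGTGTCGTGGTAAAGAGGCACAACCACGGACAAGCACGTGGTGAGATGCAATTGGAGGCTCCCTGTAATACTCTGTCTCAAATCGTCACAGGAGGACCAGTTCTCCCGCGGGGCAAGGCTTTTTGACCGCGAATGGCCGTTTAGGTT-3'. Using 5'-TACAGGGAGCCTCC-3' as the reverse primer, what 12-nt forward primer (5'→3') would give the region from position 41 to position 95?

5'-AAGAGGCACAAC-3'

The reverse primer's reverse complement GGAGGCTCCCTGTA matches the template at positions 82–95; the product starts at position 41.
The forward primer is identical to the top strand over positions 41–52: AAGAGGCACAAC.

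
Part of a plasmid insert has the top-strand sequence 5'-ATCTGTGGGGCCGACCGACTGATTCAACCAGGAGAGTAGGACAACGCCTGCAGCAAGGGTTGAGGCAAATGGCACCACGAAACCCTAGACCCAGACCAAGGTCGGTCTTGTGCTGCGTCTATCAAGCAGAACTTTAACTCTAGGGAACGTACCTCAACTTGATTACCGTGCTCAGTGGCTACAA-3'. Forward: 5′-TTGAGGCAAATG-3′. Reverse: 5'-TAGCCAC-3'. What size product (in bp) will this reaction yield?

122 bp

The forward primer matches the template at positions 60–71.
The reverse primer's reverse complement is GTGGCTA, which matches the template at positions 175–181.
The product runs from position 60 to position 181, so its length is 181 − 60 + 1 = 122 bp.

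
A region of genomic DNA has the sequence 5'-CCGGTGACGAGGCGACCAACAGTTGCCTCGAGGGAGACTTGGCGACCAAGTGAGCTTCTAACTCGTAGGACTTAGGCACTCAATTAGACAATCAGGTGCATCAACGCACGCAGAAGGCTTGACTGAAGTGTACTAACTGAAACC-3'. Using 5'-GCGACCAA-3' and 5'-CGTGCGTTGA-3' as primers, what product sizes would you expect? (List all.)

The forward primer GCGACCAA matches the top strand at positions 12–19, 42–49.
The reverse primer's reverse complement is TCAACGCACG, matching at positions 101–110.
Each forward site pairs with the reverse site to give a product ending at position 110: sizes 99, 69 bp.

99 bp, 69 bp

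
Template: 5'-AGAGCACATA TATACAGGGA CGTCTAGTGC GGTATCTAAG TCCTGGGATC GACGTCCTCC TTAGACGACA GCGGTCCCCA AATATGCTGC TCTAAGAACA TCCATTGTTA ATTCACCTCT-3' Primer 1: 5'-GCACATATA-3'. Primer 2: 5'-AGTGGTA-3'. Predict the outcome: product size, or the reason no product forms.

Primer 2 (AGTGGTA) does not match the top strand, and its reverse complement TACCACT does not match either.
With no annealing site for primer 2, no amplification occurs.

No product — primer 2 has no binding site in the template.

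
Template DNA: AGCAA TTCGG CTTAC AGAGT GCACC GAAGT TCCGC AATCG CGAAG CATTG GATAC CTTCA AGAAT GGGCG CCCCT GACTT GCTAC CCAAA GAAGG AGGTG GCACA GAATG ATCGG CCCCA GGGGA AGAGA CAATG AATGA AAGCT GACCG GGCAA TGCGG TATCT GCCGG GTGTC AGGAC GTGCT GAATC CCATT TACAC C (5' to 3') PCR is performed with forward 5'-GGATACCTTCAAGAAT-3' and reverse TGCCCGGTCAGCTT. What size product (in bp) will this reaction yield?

105 bp

Forward primer GGATACCTTCAAGAAT is found on the top strand at positions 50–65.
Reverse complement of the reverse primer: AAGCTGACCGGGCA. This occurs on the top strand at positions 141–154.
Product length = (reverse-primer end) − (forward-primer start) + 1 = 154 − 50 + 1 = 105 bp.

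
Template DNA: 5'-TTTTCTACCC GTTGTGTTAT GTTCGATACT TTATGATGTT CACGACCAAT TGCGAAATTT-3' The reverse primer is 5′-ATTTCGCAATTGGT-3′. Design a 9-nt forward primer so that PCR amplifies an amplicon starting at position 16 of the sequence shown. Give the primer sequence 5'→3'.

5'-GTTATGTTC-3'

The reverse primer's reverse complement ACCAATTGCGAAAT matches the template at positions 45–58; the product starts at position 16.
The forward primer is identical to the top strand over positions 16–24: GTTATGTTC.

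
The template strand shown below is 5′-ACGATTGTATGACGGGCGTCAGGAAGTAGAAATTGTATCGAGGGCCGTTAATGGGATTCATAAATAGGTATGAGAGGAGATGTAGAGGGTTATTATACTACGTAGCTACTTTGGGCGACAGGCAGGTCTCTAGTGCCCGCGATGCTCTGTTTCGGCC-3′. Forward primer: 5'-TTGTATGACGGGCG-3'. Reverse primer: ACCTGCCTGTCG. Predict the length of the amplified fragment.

Forward primer TTGTATGACGGGCG is found on the top strand at positions 5–18.
Taking the reverse complement of ACCTGCCTGTCG gives CGACAGGCAGGT, found at positions 116–127 on the template; the primer anneals here to the top strand with its 3' end pointing upstream.
Product length = (reverse-primer end) − (forward-primer start) + 1 = 127 − 5 + 1 = 123 bp.

123 bp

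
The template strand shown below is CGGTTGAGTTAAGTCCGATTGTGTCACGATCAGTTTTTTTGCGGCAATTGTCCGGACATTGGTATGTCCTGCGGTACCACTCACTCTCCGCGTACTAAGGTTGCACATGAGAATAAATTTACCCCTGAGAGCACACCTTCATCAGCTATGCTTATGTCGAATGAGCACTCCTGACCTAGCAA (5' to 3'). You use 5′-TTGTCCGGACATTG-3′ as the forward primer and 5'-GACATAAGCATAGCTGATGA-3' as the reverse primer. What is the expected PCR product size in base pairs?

111 bp

Forward primer TTGTCCGGACATTG is found on the top strand at positions 48–61.
The reverse primer's reverse complement is TCATCAGCTATGCTTATGTC, which matches the template at positions 139–158.
Amplicon spans positions 48–158: 111 bp.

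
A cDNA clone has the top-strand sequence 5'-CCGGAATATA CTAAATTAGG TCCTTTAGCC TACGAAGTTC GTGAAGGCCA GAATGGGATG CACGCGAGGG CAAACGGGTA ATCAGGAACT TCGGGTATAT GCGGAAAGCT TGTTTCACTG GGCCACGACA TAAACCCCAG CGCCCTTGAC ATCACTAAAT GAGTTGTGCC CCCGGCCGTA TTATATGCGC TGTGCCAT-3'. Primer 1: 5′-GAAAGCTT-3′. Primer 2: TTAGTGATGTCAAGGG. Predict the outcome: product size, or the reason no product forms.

Primer 1 (GAAAGCTT) matches the top strand at positions 104–111; it acts as a forward primer.
Primer 2's reverse complement is CCCTTGACATCACTAA, matching the top strand at positions 143–158; it acts as a reverse primer.
The 3' ends face each other across positions 104–158, giving a 55 bp product.

Yes — a 55 bp product.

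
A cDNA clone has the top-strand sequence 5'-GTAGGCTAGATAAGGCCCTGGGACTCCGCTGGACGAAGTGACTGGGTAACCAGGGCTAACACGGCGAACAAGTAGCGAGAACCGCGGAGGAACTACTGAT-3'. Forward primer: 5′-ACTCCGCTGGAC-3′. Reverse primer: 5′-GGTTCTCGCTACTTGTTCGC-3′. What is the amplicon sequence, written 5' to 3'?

5'-ACTCCGCTGGACGAAGTGACTGGGTAACCAGGGCTAACACGGCGAACAAGTAGCGAGAACC-3'

Forward primer ACTCCGCTGGAC is found on the top strand at positions 23–34.
The reverse primer's reverse complement is GCGAACAAGTAGCGAGAACC, which matches the template at positions 64–83.
The product is the template from position 23 through 83 (61 bp).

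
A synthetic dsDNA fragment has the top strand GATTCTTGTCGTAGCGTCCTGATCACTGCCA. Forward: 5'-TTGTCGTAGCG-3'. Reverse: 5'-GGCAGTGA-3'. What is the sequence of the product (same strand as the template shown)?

5'-TTGTCGTAGCGTCCTGATCACTGCC-3'

Forward primer TTGTCGTAGCG is found on the top strand at positions 6–16.
The reverse primer's reverse complement is TCACTGCC, which matches the template at positions 23–30.
The product is the template from position 6 through 30 (25 bp).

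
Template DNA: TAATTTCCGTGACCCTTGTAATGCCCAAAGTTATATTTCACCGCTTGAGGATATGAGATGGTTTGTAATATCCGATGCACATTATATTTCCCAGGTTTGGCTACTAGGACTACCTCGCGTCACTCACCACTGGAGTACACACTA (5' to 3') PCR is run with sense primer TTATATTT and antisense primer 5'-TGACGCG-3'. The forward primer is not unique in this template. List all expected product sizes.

The forward primer TTATATTT matches the top strand at positions 31–38, 82–89.
The reverse primer's reverse complement is CGCGTCA, matching at positions 116–122.
Each forward site pairs with the reverse site to give a product ending at position 122: sizes 92, 41 bp.

92 bp, 41 bp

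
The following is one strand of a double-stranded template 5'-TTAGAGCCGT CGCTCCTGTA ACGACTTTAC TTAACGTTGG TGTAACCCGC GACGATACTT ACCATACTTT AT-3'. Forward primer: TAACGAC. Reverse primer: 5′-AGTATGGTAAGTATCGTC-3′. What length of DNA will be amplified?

Scanning the template, TAACGAC occurs at positions 19–25; this primer anneals to the bottom strand there with its 3' end pointing downstream.
Taking the reverse complement of AGTATGGTAAGTATCGTC gives GACGATACTTACCATACT, found at positions 51–68 on the template; the primer anneals here to the top strand with its 3' end pointing upstream.
Amplicon spans positions 19–68: 50 bp.

50 bp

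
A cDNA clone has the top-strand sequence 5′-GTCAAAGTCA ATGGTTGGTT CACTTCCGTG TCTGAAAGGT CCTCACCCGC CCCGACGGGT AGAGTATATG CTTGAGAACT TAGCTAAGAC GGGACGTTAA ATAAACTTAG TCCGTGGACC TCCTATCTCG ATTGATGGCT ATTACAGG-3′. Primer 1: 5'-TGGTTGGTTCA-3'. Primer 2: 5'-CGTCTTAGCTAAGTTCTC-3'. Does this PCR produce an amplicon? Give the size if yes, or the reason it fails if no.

Yes — an 80 bp product.

Primer 1 (TGGTTGGTTCA) matches the top strand at positions 12–22; it acts as a forward primer.
Primer 2's reverse complement is GAGAACTTAGCTAAGACG, matching the top strand at positions 74–91; it acts as a reverse primer.
The 3' ends face each other across positions 12–91, giving an 80 bp product.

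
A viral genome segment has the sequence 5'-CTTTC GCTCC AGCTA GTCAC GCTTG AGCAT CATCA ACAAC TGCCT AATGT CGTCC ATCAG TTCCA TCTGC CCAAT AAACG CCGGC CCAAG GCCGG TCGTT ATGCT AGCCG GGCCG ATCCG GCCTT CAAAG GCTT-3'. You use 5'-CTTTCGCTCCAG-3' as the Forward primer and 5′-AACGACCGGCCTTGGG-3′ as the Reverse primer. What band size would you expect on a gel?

Scanning the template, CTTTCGCTCCAG occurs at positions 1–12; this primer anneals to the bottom strand there with its 3' end pointing downstream.
Reverse complement of the reverse primer: CCCAAGGCCGGTCGTT. This occurs on the top strand at positions 85–100.
Product length = (reverse-primer end) − (forward-primer start) + 1 = 100 − 1 + 1 = 100 bp.

100 bp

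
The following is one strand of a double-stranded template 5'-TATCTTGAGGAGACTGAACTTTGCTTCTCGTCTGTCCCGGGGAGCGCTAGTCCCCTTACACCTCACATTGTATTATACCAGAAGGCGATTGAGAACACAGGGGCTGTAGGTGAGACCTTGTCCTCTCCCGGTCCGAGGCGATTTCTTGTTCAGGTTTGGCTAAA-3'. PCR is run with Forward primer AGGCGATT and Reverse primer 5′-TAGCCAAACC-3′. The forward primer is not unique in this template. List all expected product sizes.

80 bp, 27 bp

The forward primer AGGCGATT matches the top strand at positions 83–90, 136–143.
The reverse primer's reverse complement is GGTTTGGCTA, matching at positions 153–162.
Each forward site pairs with the reverse site to give a product ending at position 162: sizes 80, 27 bp.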